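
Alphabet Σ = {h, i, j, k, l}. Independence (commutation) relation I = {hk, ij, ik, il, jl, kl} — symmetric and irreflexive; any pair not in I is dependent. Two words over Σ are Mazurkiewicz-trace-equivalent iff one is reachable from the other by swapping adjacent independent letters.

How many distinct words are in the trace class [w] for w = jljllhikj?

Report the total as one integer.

piece 0:j — minimal
piece 1:l — minimal
piece 2:j rests on {0:j}
piece 3:l rests on {1:l}
piece 4:l rests on {3:l}
piece 5:h rests on {2:j, 4:l}
piece 6:i rests on {5:h}
piece 7:k rests on {2:j}
piece 8:j rests on {5:h, 7:k}
minimal pieces: {0:j, 1:l}
ways to finish when only these pieces remain (= sum over removing one remaining piece with nothing left below it):
  1 left: {6}→1  {8}→1
  2 left: {6,8}→2  {7,8}→1
  3 left: {5,6,8}→2  {6,7,8}→3
  4 left: {4,5,6,8}→2  {5,6,7,8}→5
  5 left: {2,5,6,7,8}→5  {3,4,5,6,8}→2  {4,5,6,7,8}→7
  6 left: {0,2,5,6,7,8}→5  {1,3,4,5,6,8}→2  {2,4,5,6,7,8}→12  {3,4,5,6,7,8}→9
  7 left: {0,2,4,5,6,7,8}→17  {1,3,4,5,6,7,8}→11  {2,3,4,5,6,7,8}→21
  placing 0:j first → 32 extensions
  placing 1:l first → 38 extensions
total linear extensions = 70

70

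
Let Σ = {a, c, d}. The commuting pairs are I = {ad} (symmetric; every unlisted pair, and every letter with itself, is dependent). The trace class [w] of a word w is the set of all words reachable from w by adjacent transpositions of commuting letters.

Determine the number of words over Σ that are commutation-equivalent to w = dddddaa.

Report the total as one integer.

21

piece 0:d — minimal
piece 1:d rests on {0:d}
piece 2:d rests on {1:d}
piece 3:d rests on {2:d}
piece 4:d rests on {3:d}
piece 5:a — minimal
piece 6:a rests on {5:a}
minimal pieces: {0:d, 5:a}
ways to finish when only these pieces remain (= sum over removing one remaining piece with nothing left below it):
  1 left: {4}→1  {6}→1
  2 left: {3,4}→1  {4,6}→2  {5,6}→1
  3 left: {2,3,4}→1  {3,4,6}→3  {4,5,6}→3
  4 left: {1,2,3,4}→1  {2,3,4,6}→4  {3,4,5,6}→6
  5 left: {0,1,2,3,4}→1  {1,2,3,4,6}→5  {2,3,4,5,6}→10
  placing 0:d first → 15 extensions
  placing 5:a first → 6 extensions
total linear extensions = 21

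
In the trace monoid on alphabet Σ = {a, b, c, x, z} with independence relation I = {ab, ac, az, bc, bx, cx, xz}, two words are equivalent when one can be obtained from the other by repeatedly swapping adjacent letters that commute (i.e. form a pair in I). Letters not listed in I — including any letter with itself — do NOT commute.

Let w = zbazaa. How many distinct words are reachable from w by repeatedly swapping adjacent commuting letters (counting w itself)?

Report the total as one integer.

20

drop 0:z onto floor
drop 1:b onto {0:z}
drop 2:a onto floor
drop 3:z onto {1:b}
drop 4:a onto {2:a}
drop 5:a onto {4:a}
ground layer = {0:z, 2:a}
drop-orders for the pieces not yet dropped (sum over which currently-grounded one goes next):
  1 to go: {3} 1  {5} 1
  2 to go: {1,3} 1  {3,5} 2  {4,5} 1
  3 to go: {0,1,3} 1  {1,3,5} 3  {2,4,5} 1  {3,4,5} 3
  4 to go: {0,1,3,5} 4  {1,3,4,5} 6  {2,3,4,5} 4
  if 0:z drops first: 10 orders
  if 2:a drops first: 10 orders
heap linearizations: 20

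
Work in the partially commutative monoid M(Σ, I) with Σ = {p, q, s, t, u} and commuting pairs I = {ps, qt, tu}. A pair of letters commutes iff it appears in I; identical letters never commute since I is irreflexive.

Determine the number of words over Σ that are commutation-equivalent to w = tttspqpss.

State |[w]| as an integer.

6

piece 0:t — minimal
piece 1:t rests on {0:t}
piece 2:t rests on {1:t}
piece 3:s rests on {2:t}
piece 4:p rests on {2:t}
piece 5:q rests on {3:s, 4:p}
piece 6:p rests on {5:q}
piece 7:s rests on {5:q}
piece 8:s rests on {7:s}
minimal pieces: {0:t}
ways to finish when only these pieces remain (= sum over removing one remaining piece with nothing left below it):
  1 left: {6}→1  {8}→1
  2 left: {6,8}→2  {7,8}→1
  3 left: {6,7,8}→3
  4 left: {5,6,7,8}→3
  5 left: {3,5,6,7,8}→3  {4,5,6,7,8}→3
  6 left: {3,4,5,6,7,8}→6
  7 left: {2,3,4,5,6,7,8}→6
  placing 0:t first → 6 extensions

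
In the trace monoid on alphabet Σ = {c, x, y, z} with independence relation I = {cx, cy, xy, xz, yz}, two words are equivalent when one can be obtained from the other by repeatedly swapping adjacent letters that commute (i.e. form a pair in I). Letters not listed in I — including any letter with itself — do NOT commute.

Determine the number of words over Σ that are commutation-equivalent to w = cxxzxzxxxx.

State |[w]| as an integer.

120

#0=c has no predecessor
#1=x has no predecessor
#2=x depends on [1:x]
#3=z depends on [0:c]
#4=x depends on [2:x]
#5=z depends on [3:z]
#6=x depends on [4:x]
#7=x depends on [6:x]
#8=x depends on [7:x]
#9=x depends on [8:x]
sources: [0:c, 1:x]
N(rest) = Σ N(rest − s) over sources s of rest; N(one piece) = 1:
  size 1 → [5]=1  [9]=1
  size 2 → [3,5]=1  [5,9]=2  [8,9]=1
  size 3 → [0,3,5]=1  [3,5,9]=3  [5,8,9]=3  [7,8,9]=1
  size 4 → [0,3,5,9]=4  [3,5,8,9]=6  [5,7,8,9]=4  [6,7,8,9]=1
  size 5 → [0,3,5,8,9]=10  [3,5,7,8,9]=10  [4,6,7,8,9]=1  [5,6,7,8,9]=5
  size 6 → [0,3,5,7,8,9]=20  [2,4,6,7,8,9]=1  [3,5,6,7,8,9]=15  [4,5,6,7,8,9]=6
  size 7 → [0,3,5,6,7,8,9]=35  [1,2,4,6,7,8,9]=1  [2,4,5,6,7,8,9]=7  [3,4,5,6,7,8,9]=21
  size 8 → [0,3,4,5,6,7,8,9]=56  [1,2,4,5,6,7,8,9]=8  [2,3,4,5,6,7,8,9]=28
  first=0(c) contributes 36
  first=1(x) contributes 84
|[w]| = 120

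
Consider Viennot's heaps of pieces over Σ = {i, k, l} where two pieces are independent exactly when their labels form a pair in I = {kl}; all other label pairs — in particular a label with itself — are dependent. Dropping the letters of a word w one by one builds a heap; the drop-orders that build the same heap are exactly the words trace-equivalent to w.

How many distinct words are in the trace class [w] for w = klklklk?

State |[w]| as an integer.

drop 0:k onto floor
drop 1:l onto floor
drop 2:k onto {0:k}
drop 3:l onto {1:l}
drop 4:k onto {2:k}
drop 5:l onto {3:l}
drop 6:k onto {4:k}
ground layer = {0:k, 1:l}
drop-orders for the pieces not yet dropped (sum over which currently-grounded one goes next):
  1 to go: {5} 1  {6} 1
  2 to go: {3,5} 1  {4,6} 1  {5,6} 2
  3 to go: {1,3,5} 1  {2,4,6} 1  {3,5,6} 3  {4,5,6} 3
  4 to go: {0,2,4,6} 1  {1,3,5,6} 4  {2,4,5,6} 4  {3,4,5,6} 6
  5 to go: {0,2,4,5,6} 5  {1,3,4,5,6} 10  {2,3,4,5,6} 10
  if 0:k drops first: 20 orders
  if 1:l drops first: 15 orders
heap linearizations: 35

35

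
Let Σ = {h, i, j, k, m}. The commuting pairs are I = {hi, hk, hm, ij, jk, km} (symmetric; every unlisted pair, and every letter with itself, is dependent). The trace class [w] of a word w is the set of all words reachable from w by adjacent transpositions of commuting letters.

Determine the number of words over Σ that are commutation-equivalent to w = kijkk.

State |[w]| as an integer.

5

piece 0:k — minimal
piece 1:i rests on {0:k}
piece 2:j — minimal
piece 3:k rests on {1:i}
piece 4:k rests on {3:k}
minimal pieces: {0:k, 2:j}
ways to finish when only these pieces remain (= sum over removing one remaining piece with nothing left below it):
  1 left: {2}→1  {4}→1
  2 left: {2,4}→2  {3,4}→1
  3 left: {1,3,4}→1  {2,3,4}→3
  placing 0:k first → 4 extensions
  placing 2:j first → 1 extensions
total linear extensions = 5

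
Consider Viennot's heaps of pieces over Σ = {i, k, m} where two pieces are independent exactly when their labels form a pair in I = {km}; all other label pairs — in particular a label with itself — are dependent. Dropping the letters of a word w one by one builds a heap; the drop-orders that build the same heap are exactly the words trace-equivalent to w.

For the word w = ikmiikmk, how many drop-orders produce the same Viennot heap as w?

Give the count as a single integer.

6

drop 0:i onto floor
drop 1:k onto {0:i}
drop 2:m onto {0:i}
drop 3:i onto {1:k, 2:m}
drop 4:i onto {3:i}
drop 5:k onto {4:i}
drop 6:m onto {4:i}
drop 7:k onto {5:k}
ground layer = {0:i}
drop-orders for the pieces not yet dropped (sum over which currently-grounded one goes next):
  1 to go: {6} 1  {7} 1
  2 to go: {5,7} 1  {6,7} 2
  3 to go: {5,6,7} 3
  4 to go: {4,5,6,7} 3
  5 to go: {3,4,5,6,7} 3
  6 to go: {1,3,4,5,6,7} 3  {2,3,4,5,6,7} 3
  if 0:i drops first: 6 orders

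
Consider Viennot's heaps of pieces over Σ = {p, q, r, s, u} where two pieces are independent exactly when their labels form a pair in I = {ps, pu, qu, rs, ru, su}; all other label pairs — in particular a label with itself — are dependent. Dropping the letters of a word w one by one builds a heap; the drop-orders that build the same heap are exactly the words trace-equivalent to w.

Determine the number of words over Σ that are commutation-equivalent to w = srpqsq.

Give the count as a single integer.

3

0(s) covers ∅
1(r) covers ∅
2(p) covers 1:r
3(q) covers 0:s, 2:p
4(s) covers 3:q
5(q) covers 4:s
floor of heap: 0:s, 1:r
completions by unplaced set U, small U first (add the entries for U minus each lowest piece of U):
  |U|=1: {5}:1
  |U|=2: {4,5}:1
  |U|=3: {3,4,5}:1
  |U|=4: {0,3,4,5}:1  {2,3,4,5}:1
  start at 0(s): 1
  start at 1(r): 2
sum over floor = 3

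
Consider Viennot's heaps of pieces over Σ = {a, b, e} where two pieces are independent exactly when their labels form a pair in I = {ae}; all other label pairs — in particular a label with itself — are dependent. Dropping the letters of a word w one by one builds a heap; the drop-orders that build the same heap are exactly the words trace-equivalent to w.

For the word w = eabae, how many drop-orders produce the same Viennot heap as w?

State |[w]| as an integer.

4

0(e) covers ∅
1(a) covers ∅
2(b) covers 0:e, 1:a
3(a) covers 2:b
4(e) covers 2:b
floor of heap: 0:e, 1:a
completions by unplaced set U, small U first (add the entries for U minus each lowest piece of U):
  |U|=1: {3}:1  {4}:1
  |U|=2: {3,4}:2
  |U|=3: {2,3,4}:2
  start at 0(e): 2
  start at 1(a): 2
sum over floor = 4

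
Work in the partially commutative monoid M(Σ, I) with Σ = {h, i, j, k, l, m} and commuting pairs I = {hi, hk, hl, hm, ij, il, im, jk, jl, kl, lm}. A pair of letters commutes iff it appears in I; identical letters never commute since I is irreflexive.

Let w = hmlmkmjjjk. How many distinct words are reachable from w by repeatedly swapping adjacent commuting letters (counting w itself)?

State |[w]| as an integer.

210

0(h) covers ∅
1(m) covers ∅
2(l) covers ∅
3(m) covers 1:m
4(k) covers 3:m
5(m) covers 4:k
6(j) covers 0:h, 5:m
7(j) covers 6:j
8(j) covers 7:j
9(k) covers 5:m
floor of heap: 0:h, 1:m, 2:l
completions by unplaced set U, small U first (add the entries for U minus each lowest piece of U):
  |U|=1: {2}:1  {8}:1  {9}:1
  |U|=2: {2,8}:2  {2,9}:2  {7,8}:1  {8,9}:2
  |U|=3: {2,7,8}:3  {2,8,9}:6  {6,7,8}:1  {7,8,9}:3
  |U|=4: {0,6,7,8}:1  {2,6,7,8}:4  {2,7,8,9}:12  {6,7,8,9}:4
  |U|=5: {0,2,6,7,8}:5  {0,6,7,8,9}:5  {2,6,7,8,9}:20  {5,6,7,8,9}:4
  |U|=6: {0,2,6,7,8,9}:30  {0,5,6,7,8,9}:9  {2,5,6,7,8,9}:24  {4,5,6,7,8,9}:4
  |U|=7: {0,2,5,6,7,8,9}:63  {0,4,5,6,7,8,9}:13  {2,4,5,6,7,8,9}:28  {3,4,5,6,7,8,9}:4
  |U|=8: {0,2,4,5,6,7,8,9}:104  {0,3,4,5,6,7,8,9}:17  {1,3,4,5,6,7,8,9}:4  {2,3,4,5,6,7,8,9}:32
  start at 0(h): 36
  start at 1(m): 153
  start at 2(l): 21
sum over floor = 210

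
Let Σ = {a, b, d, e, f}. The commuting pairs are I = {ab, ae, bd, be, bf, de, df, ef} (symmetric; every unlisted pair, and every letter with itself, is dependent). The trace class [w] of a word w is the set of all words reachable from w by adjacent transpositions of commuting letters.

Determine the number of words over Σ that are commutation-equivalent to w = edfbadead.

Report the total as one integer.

piece 0:e — minimal
piece 1:d — minimal
piece 2:f — minimal
piece 3:b — minimal
piece 4:a rests on {1:d, 2:f}
piece 5:d rests on {4:a}
piece 6:e rests on {0:e}
piece 7:a rests on {5:d}
piece 8:d rests on {7:a}
minimal pieces: {0:e, 1:d, 2:f, 3:b}
ways to finish when only these pieces remain (= sum over removing one remaining piece with nothing left below it):
  1 left: {3}→1  {6}→1  {8}→1
  2 left: {0,6}→1  {3,6}→2  {3,8}→2  {6,8}→2  {7,8}→1
  3 left: {0,3,6}→3  {0,6,8}→3  {3,6,8}→6  {3,7,8}→3  {5,7,8}→1  {6,7,8}→3
  4 left: {0,3,6,8}→12  {0,6,7,8}→6  {3,5,7,8}→4  {3,6,7,8}→12  {4,5,7,8}→1  {5,6,7,8}→4
  5 left: {0,3,6,7,8}→30  {0,5,6,7,8}→10  {1,4,5,7,8}→1  {2,4,5,7,8}→1  {3,4,5,7,8}→5  {3,5,6,7,8}→20  {4,5,6,7,8}→5
  6 left: {0,3,5,6,7,8}→60  {0,4,5,6,7,8}→15  {1,2,4,5,7,8}→2  {1,3,4,5,7,8}→6  {1,4,5,6,7,8}→6  {2,3,4,5,7,8}→6  {2,4,5,6,7,8}→6  {3,4,5,6,7,8}→30
  7 left: {0,1,4,5,6,7,8}→21  {0,2,4,5,6,7,8}→21  {0,3,4,5,6,7,8}→105  {1,2,3,4,5,7,8}→14  {1,2,4,5,6,7,8}→14  {1,3,4,5,6,7,8}→42  {2,3,4,5,6,7,8}→42
  placing 0:e first → 112 extensions
  placing 1:d first → 168 extensions
  placing 2:f first → 168 extensions
  placing 3:b first → 56 extensions
total linear extensions = 504

504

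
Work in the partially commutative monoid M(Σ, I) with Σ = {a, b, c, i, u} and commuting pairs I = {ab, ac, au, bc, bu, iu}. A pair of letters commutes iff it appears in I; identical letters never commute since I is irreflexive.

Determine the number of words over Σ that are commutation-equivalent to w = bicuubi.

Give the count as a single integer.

9

0(b) covers ∅
1(i) covers 0:b
2(c) covers 1:i
3(u) covers 2:c
4(u) covers 3:u
5(b) covers 1:i
6(i) covers 2:c, 5:b
floor of heap: 0:b
completions by unplaced set U, small U first (add the entries for U minus each lowest piece of U):
  |U|=1: {4}:1  {6}:1
  |U|=2: {3,4}:1  {4,6}:2  {5,6}:1
  |U|=3: {3,4,6}:3  {4,5,6}:3
  |U|=4: {2,3,4,6}:3  {3,4,5,6}:6
  |U|=5: {2,3,4,5,6}:9
  start at 0(b): 9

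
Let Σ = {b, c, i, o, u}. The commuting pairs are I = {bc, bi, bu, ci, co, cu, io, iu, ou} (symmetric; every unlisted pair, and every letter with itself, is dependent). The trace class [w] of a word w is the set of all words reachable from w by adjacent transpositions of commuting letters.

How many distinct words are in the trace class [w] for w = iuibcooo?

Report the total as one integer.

840

0(i) covers ∅
1(u) covers ∅
2(i) covers 0:i
3(b) covers ∅
4(c) covers ∅
5(o) covers 3:b
6(o) covers 5:o
7(o) covers 6:o
floor of heap: 0:i, 1:u, 3:b, 4:c
completions by unplaced set U, small U first (add the entries for U minus each lowest piece of U):
  |U|=1: {1}:1  {2}:1  {4}:1  {7}:1
  |U|=2: {0,2}:1  {1,2}:2  {1,4}:2  {1,7}:2  {2,4}:2  {2,7}:2  {4,7}:2  {6,7}:1
  |U|=3: {0,1,2}:3  {0,2,4}:3  {0,2,7}:3  {1,2,4}:6  {1,2,7}:6  {1,4,7}:6  {1,6,7}:3  {2,4,7}:6  {2,6,7}:3  {4,6,7}:3  {5,6,7}:1
  |U|=4: {0,1,2,4}:12  {0,1,2,7}:12  {0,2,4,7}:12  {0,2,6,7}:6  {1,2,4,7}:24  {1,2,6,7}:12  {1,4,6,7}:12  {1,5,6,7}:4  {2,4,6,7}:12  {2,5,6,7}:4  {3,5,6,7}:1  {4,5,6,7}:4
  |U|=5: {0,1,2,4,7}:60  {0,1,2,6,7}:30  {0,2,4,6,7}:30  {0,2,5,6,7}:10  {1,2,4,6,7}:60  {1,2,5,6,7}:20  {1,3,5,6,7}:5  {1,4,5,6,7}:20  {2,3,5,6,7}:5  {2,4,5,6,7}:20  {3,4,5,6,7}:5
  |U|=6: {0,1,2,4,6,7}:180  {0,1,2,5,6,7}:60  {0,2,3,5,6,7}:15  {0,2,4,5,6,7}:60  {1,2,3,5,6,7}:30  {1,2,4,5,6,7}:120  {1,3,4,5,6,7}:30  {2,3,4,5,6,7}:30
  start at 0(i): 210
  start at 1(u): 105
  start at 3(b): 420
  start at 4(c): 105
sum over floor = 840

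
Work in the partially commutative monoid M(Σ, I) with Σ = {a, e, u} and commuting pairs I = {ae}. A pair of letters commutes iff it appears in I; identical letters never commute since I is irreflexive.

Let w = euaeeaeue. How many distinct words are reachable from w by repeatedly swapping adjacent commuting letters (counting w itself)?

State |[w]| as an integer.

10

piece 0:e — minimal
piece 1:u rests on {0:e}
piece 2:a rests on {1:u}
piece 3:e rests on {1:u}
piece 4:e rests on {3:e}
piece 5:a rests on {2:a}
piece 6:e rests on {4:e}
piece 7:u rests on {5:a, 6:e}
piece 8:e rests on {7:u}
minimal pieces: {0:e}
ways to finish when only these pieces remain (= sum over removing one remaining piece with nothing left below it):
  1 left: {8}→1
  2 left: {7,8}→1
  3 left: {5,7,8}→1  {6,7,8}→1
  4 left: {2,5,7,8}→1  {4,6,7,8}→1  {5,6,7,8}→2
  5 left: {2,5,6,7,8}→3  {3,4,6,7,8}→1  {4,5,6,7,8}→3
  6 left: {2,4,5,6,7,8}→6  {3,4,5,6,7,8}→4
  7 left: {2,3,4,5,6,7,8}→10
  placing 0:e first → 10 extensions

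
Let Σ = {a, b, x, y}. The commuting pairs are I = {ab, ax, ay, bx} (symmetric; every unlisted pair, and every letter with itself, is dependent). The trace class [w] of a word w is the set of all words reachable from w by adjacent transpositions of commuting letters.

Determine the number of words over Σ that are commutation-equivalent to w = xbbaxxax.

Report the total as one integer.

drop 0:x onto floor
drop 1:b onto floor
drop 2:b onto {1:b}
drop 3:a onto floor
drop 4:x onto {0:x}
drop 5:x onto {4:x}
drop 6:a onto {3:a}
drop 7:x onto {5:x}
ground layer = {0:x, 1:b, 3:a}
drop-orders for the pieces not yet dropped (sum over which currently-grounded one goes next):
  1 to go: {2} 1  {6} 1  {7} 1
  2 to go: {1,2} 1  {2,6} 2  {2,7} 2  {3,6} 1  {5,7} 1  {6,7} 2
  3 to go: {1,2,6} 3  {1,2,7} 3  {2,3,6} 3  {2,5,7} 3  {2,6,7} 6  {3,6,7} 3  {4,5,7} 1  {5,6,7} 3
  4 to go: {0,4,5,7} 1  {1,2,3,6} 6  {1,2,5,7} 6  {1,2,6,7} 12  {2,3,6,7} 12  {2,4,5,7} 4  {2,5,6,7} 12  {3,5,6,7} 6  {4,5,6,7} 4
  5 to go: {0,2,4,5,7} 5  {0,4,5,6,7} 5  {1,2,3,6,7} 30  {1,2,4,5,7} 10  {1,2,5,6,7} 30  {2,3,5,6,7} 30  {2,4,5,6,7} 20  {3,4,5,6,7} 10
  6 to go: {0,1,2,4,5,7} 15  {0,2,4,5,6,7} 30  {0,3,4,5,6,7} 15  {1,2,3,5,6,7} 90  {1,2,4,5,6,7} 60  {2,3,4,5,6,7} 60
  if 0:x drops first: 210 orders
  if 1:b drops first: 105 orders
  if 3:a drops first: 105 orders
heap linearizations: 420

420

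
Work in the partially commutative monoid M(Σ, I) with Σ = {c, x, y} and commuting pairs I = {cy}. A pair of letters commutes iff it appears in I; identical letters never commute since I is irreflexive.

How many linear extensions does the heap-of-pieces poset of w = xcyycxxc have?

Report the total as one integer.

6

piece 0:x — minimal
piece 1:c rests on {0:x}
piece 2:y rests on {0:x}
piece 3:y rests on {2:y}
piece 4:c rests on {1:c}
piece 5:x rests on {3:y, 4:c}
piece 6:x rests on {5:x}
piece 7:c rests on {6:x}
minimal pieces: {0:x}
ways to finish when only these pieces remain (= sum over removing one remaining piece with nothing left below it):
  1 left: {7}→1
  2 left: {6,7}→1
  3 left: {5,6,7}→1
  4 left: {3,5,6,7}→1  {4,5,6,7}→1
  5 left: {1,4,5,6,7}→1  {2,3,5,6,7}→1  {3,4,5,6,7}→2
  6 left: {1,3,4,5,6,7}→3  {2,3,4,5,6,7}→3
  placing 0:x first → 6 extensions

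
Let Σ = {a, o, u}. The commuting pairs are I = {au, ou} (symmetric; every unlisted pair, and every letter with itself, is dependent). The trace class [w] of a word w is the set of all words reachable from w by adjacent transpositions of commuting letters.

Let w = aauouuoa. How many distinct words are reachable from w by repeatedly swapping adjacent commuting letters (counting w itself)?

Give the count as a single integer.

0(a) covers ∅
1(a) covers 0:a
2(u) covers ∅
3(o) covers 1:a
4(u) covers 2:u
5(u) covers 4:u
6(o) covers 3:o
7(a) covers 6:o
floor of heap: 0:a, 2:u
completions by unplaced set U, small U first (add the entries for U minus each lowest piece of U):
  |U|=1: {5}:1  {7}:1
  |U|=2: {4,5}:1  {5,7}:2  {6,7}:1
  |U|=3: {2,4,5}:1  {3,6,7}:1  {4,5,7}:3  {5,6,7}:3
  |U|=4: {1,3,6,7}:1  {2,4,5,7}:4  {3,5,6,7}:4  {4,5,6,7}:6
  |U|=5: {0,1,3,6,7}:1  {1,3,5,6,7}:5  {2,4,5,6,7}:10  {3,4,5,6,7}:10
  |U|=6: {0,1,3,5,6,7}:6  {1,3,4,5,6,7}:15  {2,3,4,5,6,7}:20
  start at 0(a): 35
  start at 2(u): 21
sum over floor = 56

56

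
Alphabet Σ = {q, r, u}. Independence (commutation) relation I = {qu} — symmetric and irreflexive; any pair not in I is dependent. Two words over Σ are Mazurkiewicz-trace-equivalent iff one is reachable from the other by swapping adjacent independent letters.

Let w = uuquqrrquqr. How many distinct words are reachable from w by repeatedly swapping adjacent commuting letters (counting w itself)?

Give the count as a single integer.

30

drop 0:u onto floor
drop 1:u onto {0:u}
drop 2:q onto floor
drop 3:u onto {1:u}
drop 4:q onto {2:q}
drop 5:r onto {3:u, 4:q}
drop 6:r onto {5:r}
drop 7:q onto {6:r}
drop 8:u onto {6:r}
drop 9:q onto {7:q}
drop 10:r onto {8:u, 9:q}
ground layer = {0:u, 2:q}
drop-orders for the pieces not yet dropped (sum over which currently-grounded one goes next):
  1 to go: {10} 1
  2 to go: {8,10} 1  {9,10} 1
  3 to go: {7,9,10} 1  {8,9,10} 2
  4 to go: {7,8,9,10} 3
  5 to go: {6,7,8,9,10} 3
  6 to go: {5,6,7,8,9,10} 3
  7 to go: {3,5,6,7,8,9,10} 3  {4,5,6,7,8,9,10} 3
  8 to go: {1,3,5,6,7,8,9,10} 3  {2,4,5,6,7,8,9,10} 3  {3,4,5,6,7,8,9,10} 6
  9 to go: {0,1,3,5,6,7,8,9,10} 3  {1,3,4,5,6,7,8,9,10} 9  {2,3,4,5,6,7,8,9,10} 9
  if 0:u drops first: 18 orders
  if 2:q drops first: 12 orders
heap linearizations: 30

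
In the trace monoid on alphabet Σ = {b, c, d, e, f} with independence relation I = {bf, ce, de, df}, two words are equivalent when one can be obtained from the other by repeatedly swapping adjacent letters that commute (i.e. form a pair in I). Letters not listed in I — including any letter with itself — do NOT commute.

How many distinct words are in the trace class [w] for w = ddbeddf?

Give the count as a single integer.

piece 0:d — minimal
piece 1:d rests on {0:d}
piece 2:b rests on {1:d}
piece 3:e rests on {2:b}
piece 4:d rests on {2:b}
piece 5:d rests on {4:d}
piece 6:f rests on {3:e}
minimal pieces: {0:d}
ways to finish when only these pieces remain (= sum over removing one remaining piece with nothing left below it):
  1 left: {5}→1  {6}→1
  2 left: {3,6}→1  {4,5}→1  {5,6}→2
  3 left: {3,5,6}→3  {4,5,6}→3
  4 left: {3,4,5,6}→6
  5 left: {2,3,4,5,6}→6
  placing 0:d first → 6 extensions

6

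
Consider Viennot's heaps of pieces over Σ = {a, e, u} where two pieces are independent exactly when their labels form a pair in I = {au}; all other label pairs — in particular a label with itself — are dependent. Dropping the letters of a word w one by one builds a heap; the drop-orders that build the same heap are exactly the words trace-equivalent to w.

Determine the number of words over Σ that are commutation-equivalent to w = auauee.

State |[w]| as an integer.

#0=a has no predecessor
#1=u has no predecessor
#2=a depends on [0:a]
#3=u depends on [1:u]
#4=e depends on [2:a, 3:u]
#5=e depends on [4:e]
sources: [0:a, 1:u]
N(rest) = Σ N(rest − s) over sources s of rest; N(one piece) = 1:
  size 1 → [5]=1
  size 2 → [4,5]=1
  size 3 → [2,4,5]=1  [3,4,5]=1
  size 4 → [0,2,4,5]=1  [1,3,4,5]=1  [2,3,4,5]=2
  first=0(a) contributes 3
  first=1(u) contributes 3
|[w]| = 6

6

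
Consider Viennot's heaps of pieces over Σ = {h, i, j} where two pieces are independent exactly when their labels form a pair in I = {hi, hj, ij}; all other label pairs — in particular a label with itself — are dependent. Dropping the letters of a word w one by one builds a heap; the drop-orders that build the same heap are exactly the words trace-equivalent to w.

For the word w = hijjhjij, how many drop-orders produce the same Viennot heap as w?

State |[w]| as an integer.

420

0(h) covers ∅
1(i) covers ∅
2(j) covers ∅
3(j) covers 2:j
4(h) covers 0:h
5(j) covers 3:j
6(i) covers 1:i
7(j) covers 5:j
floor of heap: 0:h, 1:i, 2:j
completions by unplaced set U, small U first (add the entries for U minus each lowest piece of U):
  |U|=1: {4}:1  {6}:1  {7}:1
  |U|=2: {0,4}:1  {1,6}:1  {4,6}:2  {4,7}:2  {5,7}:1  {6,7}:2
  |U|=3: {0,4,6}:3  {0,4,7}:3  {1,4,6}:3  {1,6,7}:3  {3,5,7}:1  {4,5,7}:3  {4,6,7}:6  {5,6,7}:3
  |U|=4: {0,1,4,6}:6  {0,4,5,7}:6  {0,4,6,7}:12  {1,4,6,7}:12  {1,5,6,7}:6  {2,3,5,7}:1  {3,4,5,7}:4  {3,5,6,7}:4  {4,5,6,7}:12
  |U|=5: {0,1,4,6,7}:30  {0,3,4,5,7}:10  {0,4,5,6,7}:30  {1,3,5,6,7}:10  {1,4,5,6,7}:30  {2,3,4,5,7}:5  {2,3,5,6,7}:5  {3,4,5,6,7}:20
  |U|=6: {0,1,4,5,6,7}:90  {0,2,3,4,5,7}:15  {0,3,4,5,6,7}:60  {1,2,3,5,6,7}:15  {1,3,4,5,6,7}:60  {2,3,4,5,6,7}:30
  start at 0(h): 105
  start at 1(i): 105
  start at 2(j): 210
sum over floor = 420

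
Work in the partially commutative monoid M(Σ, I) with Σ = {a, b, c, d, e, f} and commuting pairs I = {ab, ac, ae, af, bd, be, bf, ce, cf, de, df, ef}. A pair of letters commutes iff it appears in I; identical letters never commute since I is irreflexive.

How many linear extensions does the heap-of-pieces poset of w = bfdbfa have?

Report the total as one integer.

90

drop 0:b onto floor
drop 1:f onto floor
drop 2:d onto floor
drop 3:b onto {0:b}
drop 4:f onto {1:f}
drop 5:a onto {2:d}
ground layer = {0:b, 1:f, 2:d}
drop-orders for the pieces not yet dropped (sum over which currently-grounded one goes next):
  1 to go: {3} 1  {4} 1  {5} 1
  2 to go: {0,3} 1  {1,4} 1  {2,5} 1  {3,4} 2  {3,5} 2  {4,5} 2
  3 to go: {0,3,4} 3  {0,3,5} 3  {1,3,4} 3  {1,4,5} 3  {2,3,5} 3  {2,4,5} 3  {3,4,5} 6
  4 to go: {0,1,3,4} 6  {0,2,3,5} 6  {0,3,4,5} 12  {1,2,4,5} 6  {1,3,4,5} 12  {2,3,4,5} 12
  if 0:b drops first: 30 orders
  if 1:f drops first: 30 orders
  if 2:d drops first: 30 orders
heap linearizations: 90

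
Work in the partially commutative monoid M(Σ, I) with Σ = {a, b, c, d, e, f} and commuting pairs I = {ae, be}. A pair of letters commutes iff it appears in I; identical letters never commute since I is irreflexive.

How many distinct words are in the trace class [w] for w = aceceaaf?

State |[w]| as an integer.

3

piece 0:a — minimal
piece 1:c rests on {0:a}
piece 2:e rests on {1:c}
piece 3:c rests on {2:e}
piece 4:e rests on {3:c}
piece 5:a rests on {3:c}
piece 6:a rests on {5:a}
piece 7:f rests on {4:e, 6:a}
minimal pieces: {0:a}
ways to finish when only these pieces remain (= sum over removing one remaining piece with nothing left below it):
  1 left: {7}→1
  2 left: {4,7}→1  {6,7}→1
  3 left: {4,6,7}→2  {5,6,7}→1
  4 left: {4,5,6,7}→3
  5 left: {3,4,5,6,7}→3
  6 left: {2,3,4,5,6,7}→3
  placing 0:a first → 3 extensions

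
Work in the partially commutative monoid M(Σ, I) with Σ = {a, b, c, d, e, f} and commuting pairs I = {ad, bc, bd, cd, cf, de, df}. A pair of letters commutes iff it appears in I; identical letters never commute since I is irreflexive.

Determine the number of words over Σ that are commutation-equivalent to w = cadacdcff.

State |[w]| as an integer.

drop 0:c onto floor
drop 1:a onto {0:c}
drop 2:d onto floor
drop 3:a onto {1:a}
drop 4:c onto {3:a}
drop 5:d onto {2:d}
drop 6:c onto {4:c}
drop 7:f onto {3:a}
drop 8:f onto {7:f}
ground layer = {0:c, 2:d}
drop-orders for the pieces not yet dropped (sum over which currently-grounded one goes next):
  1 to go: {5} 1  {6} 1  {8} 1
  2 to go: {2,5} 1  {4,6} 1  {5,6} 2  {5,8} 2  {6,8} 2  {7,8} 1
  3 to go: {2,5,6} 3  {2,5,8} 3  {4,5,6} 3  {4,6,8} 3  {5,6,8} 6  {5,7,8} 3  {6,7,8} 3
  4 to go: {2,4,5,6} 6  {2,5,6,8} 12  {2,5,7,8} 6  {4,5,6,8} 12  {4,6,7,8} 6  {5,6,7,8} 12
  5 to go: {2,4,5,6,8} 30  {2,5,6,7,8} 30  {3,4,6,7,8} 6  {4,5,6,7,8} 30
  6 to go: {1,3,4,6,7,8} 6  {2,4,5,6,7,8} 90  {3,4,5,6,7,8} 36
  7 to go: {0,1,3,4,6,7,8} 6  {1,3,4,5,6,7,8} 42  {2,3,4,5,6,7,8} 126
  if 0:c drops first: 168 orders
  if 2:d drops first: 48 orders
heap linearizations: 216

216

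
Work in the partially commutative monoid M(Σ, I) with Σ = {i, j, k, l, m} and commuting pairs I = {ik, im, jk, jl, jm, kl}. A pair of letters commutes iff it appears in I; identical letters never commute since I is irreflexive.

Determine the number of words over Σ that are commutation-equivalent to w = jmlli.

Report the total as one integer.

4

drop 0:j onto floor
drop 1:m onto floor
drop 2:l onto {1:m}
drop 3:l onto {2:l}
drop 4:i onto {0:j, 3:l}
ground layer = {0:j, 1:m}
drop-orders for the pieces not yet dropped (sum over which currently-grounded one goes next):
  1 to go: {4} 1
  2 to go: {0,4} 1  {3,4} 1
  3 to go: {0,3,4} 2  {2,3,4} 1
  if 0:j drops first: 1 orders
  if 1:m drops first: 3 orders
heap linearizations: 4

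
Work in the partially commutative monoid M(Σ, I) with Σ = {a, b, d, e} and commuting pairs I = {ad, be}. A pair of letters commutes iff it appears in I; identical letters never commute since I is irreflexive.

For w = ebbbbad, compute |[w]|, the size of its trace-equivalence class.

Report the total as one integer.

10

piece 0:e — minimal
piece 1:b — minimal
piece 2:b rests on {1:b}
piece 3:b rests on {2:b}
piece 4:b rests on {3:b}
piece 5:a rests on {0:e, 4:b}
piece 6:d rests on {0:e, 4:b}
minimal pieces: {0:e, 1:b}
ways to finish when only these pieces remain (= sum over removing one remaining piece with nothing left below it):
  1 left: {5}→1  {6}→1
  2 left: {5,6}→2
  3 left: {0,5,6}→2  {4,5,6}→2
  4 left: {0,4,5,6}→4  {3,4,5,6}→2
  5 left: {0,3,4,5,6}→6  {2,3,4,5,6}→2
  placing 0:e first → 2 extensions
  placing 1:b first → 8 extensions
total linear extensions = 10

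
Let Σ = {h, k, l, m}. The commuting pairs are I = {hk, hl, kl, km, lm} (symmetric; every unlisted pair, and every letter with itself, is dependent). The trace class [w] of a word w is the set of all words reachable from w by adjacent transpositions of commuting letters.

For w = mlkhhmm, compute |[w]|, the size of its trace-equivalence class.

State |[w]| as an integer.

42

#0=m has no predecessor
#1=l has no predecessor
#2=k has no predecessor
#3=h depends on [0:m]
#4=h depends on [3:h]
#5=m depends on [4:h]
#6=m depends on [5:m]
sources: [0:m, 1:l, 2:k]
N(rest) = Σ N(rest − s) over sources s of rest; N(one piece) = 1:
  size 1 → [1]=1  [2]=1  [6]=1
  size 2 → [1,2]=2  [1,6]=2  [2,6]=2  [5,6]=1
  size 3 → [1,2,6]=6  [1,5,6]=3  [2,5,6]=3  [4,5,6]=1
  size 4 → [1,2,5,6]=12  [1,4,5,6]=4  [2,4,5,6]=4  [3,4,5,6]=1
  size 5 → [0,3,4,5,6]=1  [1,2,4,5,6]=20  [1,3,4,5,6]=5  [2,3,4,5,6]=5
  first=0(m) contributes 30
  first=1(l) contributes 6
  first=2(k) contributes 6
|[w]| = 42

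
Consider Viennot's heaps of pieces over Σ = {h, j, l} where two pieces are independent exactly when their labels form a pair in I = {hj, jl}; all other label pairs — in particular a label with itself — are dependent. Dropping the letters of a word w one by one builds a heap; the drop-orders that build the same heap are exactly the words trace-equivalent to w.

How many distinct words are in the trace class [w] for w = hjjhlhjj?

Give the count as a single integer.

70

0(h) covers ∅
1(j) covers ∅
2(j) covers 1:j
3(h) covers 0:h
4(l) covers 3:h
5(h) covers 4:l
6(j) covers 2:j
7(j) covers 6:j
floor of heap: 0:h, 1:j
completions by unplaced set U, small U first (add the entries for U minus each lowest piece of U):
  |U|=1: {5}:1  {7}:1
  |U|=2: {4,5}:1  {5,7}:2  {6,7}:1
  |U|=3: {2,6,7}:1  {3,4,5}:1  {4,5,7}:3  {5,6,7}:3
  |U|=4: {0,3,4,5}:1  {1,2,6,7}:1  {2,5,6,7}:4  {3,4,5,7}:4  {4,5,6,7}:6
  |U|=5: {0,3,4,5,7}:5  {1,2,5,6,7}:5  {2,4,5,6,7}:10  {3,4,5,6,7}:10
  |U|=6: {0,3,4,5,6,7}:15  {1,2,4,5,6,7}:15  {2,3,4,5,6,7}:20
  start at 0(h): 35
  start at 1(j): 35
sum over floor = 70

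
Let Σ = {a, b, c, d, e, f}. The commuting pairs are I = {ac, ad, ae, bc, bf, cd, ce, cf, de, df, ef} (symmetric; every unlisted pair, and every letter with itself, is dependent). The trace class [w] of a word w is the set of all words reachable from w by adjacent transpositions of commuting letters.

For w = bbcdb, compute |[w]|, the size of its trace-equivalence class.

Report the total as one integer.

drop 0:b onto floor
drop 1:b onto {0:b}
drop 2:c onto floor
drop 3:d onto {1:b}
drop 4:b onto {3:d}
ground layer = {0:b, 2:c}
drop-orders for the pieces not yet dropped (sum over which currently-grounded one goes next):
  1 to go: {2} 1  {4} 1
  2 to go: {2,4} 2  {3,4} 1
  3 to go: {1,3,4} 1  {2,3,4} 3
  if 0:b drops first: 4 orders
  if 2:c drops first: 1 orders
heap linearizations: 5

5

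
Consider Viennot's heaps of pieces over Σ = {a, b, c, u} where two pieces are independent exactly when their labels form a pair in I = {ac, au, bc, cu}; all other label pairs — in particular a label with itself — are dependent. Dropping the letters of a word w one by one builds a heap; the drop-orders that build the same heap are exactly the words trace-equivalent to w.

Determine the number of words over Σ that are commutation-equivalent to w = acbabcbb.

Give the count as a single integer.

28

#0=a has no predecessor
#1=c has no predecessor
#2=b depends on [0:a]
#3=a depends on [2:b]
#4=b depends on [3:a]
#5=c depends on [1:c]
#6=b depends on [4:b]
#7=b depends on [6:b]
sources: [0:a, 1:c]
N(rest) = Σ N(rest − s) over sources s of rest; N(one piece) = 1:
  size 1 → [5]=1  [7]=1
  size 2 → [1,5]=1  [5,7]=2  [6,7]=1
  size 3 → [1,5,7]=3  [4,6,7]=1  [5,6,7]=3
  size 4 → [1,5,6,7]=6  [3,4,6,7]=1  [4,5,6,7]=4
  size 5 → [1,4,5,6,7]=10  [2,3,4,6,7]=1  [3,4,5,6,7]=5
  size 6 → [0,2,3,4,6,7]=1  [1,3,4,5,6,7]=15  [2,3,4,5,6,7]=6
  first=0(a) contributes 21
  first=1(c) contributes 7
|[w]| = 28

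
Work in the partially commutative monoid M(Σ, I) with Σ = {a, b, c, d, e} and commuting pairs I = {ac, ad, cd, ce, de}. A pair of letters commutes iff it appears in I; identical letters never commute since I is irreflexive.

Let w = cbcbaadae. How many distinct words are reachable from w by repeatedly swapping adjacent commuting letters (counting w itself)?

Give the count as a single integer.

5

0(c) covers ∅
1(b) covers 0:c
2(c) covers 1:b
3(b) covers 2:c
4(a) covers 3:b
5(a) covers 4:a
6(d) covers 3:b
7(a) covers 5:a
8(e) covers 7:a
floor of heap: 0:c
completions by unplaced set U, small U first (add the entries for U minus each lowest piece of U):
  |U|=1: {6}:1  {8}:1
  |U|=2: {6,8}:2  {7,8}:1
  |U|=3: {5,7,8}:1  {6,7,8}:3
  |U|=4: {4,5,7,8}:1  {5,6,7,8}:4
  |U|=5: {4,5,6,7,8}:5
  |U|=6: {3,4,5,6,7,8}:5
  |U|=7: {2,3,4,5,6,7,8}:5
  start at 0(c): 5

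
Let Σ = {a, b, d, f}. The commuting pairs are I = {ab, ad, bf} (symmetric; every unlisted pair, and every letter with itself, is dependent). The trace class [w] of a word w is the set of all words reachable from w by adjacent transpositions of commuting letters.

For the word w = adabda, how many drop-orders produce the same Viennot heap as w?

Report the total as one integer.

#0=a has no predecessor
#1=d has no predecessor
#2=a depends on [0:a]
#3=b depends on [1:d]
#4=d depends on [3:b]
#5=a depends on [2:a]
sources: [0:a, 1:d]
N(rest) = Σ N(rest − s) over sources s of rest; N(one piece) = 1:
  size 1 → [4]=1  [5]=1
  size 2 → [2,5]=1  [3,4]=1  [4,5]=2
  size 3 → [0,2,5]=1  [1,3,4]=1  [2,4,5]=3  [3,4,5]=3
  size 4 → [0,2,4,5]=4  [1,3,4,5]=4  [2,3,4,5]=6
  first=0(a) contributes 10
  first=1(d) contributes 10
|[w]| = 20

20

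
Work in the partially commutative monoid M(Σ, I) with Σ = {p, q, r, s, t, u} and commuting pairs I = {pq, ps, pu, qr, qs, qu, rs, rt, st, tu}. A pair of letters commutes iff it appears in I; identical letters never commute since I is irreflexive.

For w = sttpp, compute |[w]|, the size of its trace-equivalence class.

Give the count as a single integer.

5

0(s) covers ∅
1(t) covers ∅
2(t) covers 1:t
3(p) covers 2:t
4(p) covers 3:p
floor of heap: 0:s, 1:t
completions by unplaced set U, small U first (add the entries for U minus each lowest piece of U):
  |U|=1: {0}:1  {4}:1
  |U|=2: {0,4}:2  {3,4}:1
  |U|=3: {0,3,4}:3  {2,3,4}:1
  start at 0(s): 1
  start at 1(t): 4
sum over floor = 5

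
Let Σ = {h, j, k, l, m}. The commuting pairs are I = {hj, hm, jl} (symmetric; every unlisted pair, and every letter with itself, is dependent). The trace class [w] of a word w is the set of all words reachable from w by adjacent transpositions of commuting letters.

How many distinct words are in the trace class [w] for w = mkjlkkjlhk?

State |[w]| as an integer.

0(m) covers ∅
1(k) covers 0:m
2(j) covers 1:k
3(l) covers 1:k
4(k) covers 2:j, 3:l
5(k) covers 4:k
6(j) covers 5:k
7(l) covers 5:k
8(h) covers 7:l
9(k) covers 6:j, 8:h
floor of heap: 0:m
completions by unplaced set U, small U first (add the entries for U minus each lowest piece of U):
  |U|=1: {9}:1
  |U|=2: {6,9}:1  {8,9}:1
  |U|=3: {6,8,9}:2  {7,8,9}:1
  |U|=4: {6,7,8,9}:3
  |U|=5: {5,6,7,8,9}:3
  |U|=6: {4,5,6,7,8,9}:3
  |U|=7: {2,4,5,6,7,8,9}:3  {3,4,5,6,7,8,9}:3
  |U|=8: {2,3,4,5,6,7,8,9}:6
  start at 0(m): 6

6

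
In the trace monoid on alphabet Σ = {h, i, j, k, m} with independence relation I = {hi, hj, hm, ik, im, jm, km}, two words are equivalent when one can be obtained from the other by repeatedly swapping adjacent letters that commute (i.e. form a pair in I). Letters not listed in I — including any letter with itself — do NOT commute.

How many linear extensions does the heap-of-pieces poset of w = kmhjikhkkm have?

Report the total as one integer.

piece 0:k — minimal
piece 1:m — minimal
piece 2:h rests on {0:k}
piece 3:j rests on {0:k}
piece 4:i rests on {3:j}
piece 5:k rests on {2:h, 3:j}
piece 6:h rests on {5:k}
piece 7:k rests on {6:h}
piece 8:k rests on {7:k}
piece 9:m rests on {1:m}
minimal pieces: {0:k, 1:m}
ways to finish when only these pieces remain (= sum over removing one remaining piece with nothing left below it):
  1 left: {4}→1  {8}→1  {9}→1
  2 left: {1,9}→1  {4,8}→2  {4,9}→2  {7,8}→1  {8,9}→2
  3 left: {1,4,9}→3  {1,8,9}→3  {4,7,8}→3  {4,8,9}→6  {6,7,8}→1  {7,8,9}→3
  4 left: {1,4,8,9}→12  {1,7,8,9}→6  {4,6,7,8}→4  {4,7,8,9}→12  {5,6,7,8}→1  {6,7,8,9}→4
  5 left: {1,4,7,8,9}→30  {1,6,7,8,9}→10  {2,5,6,7,8}→1  {4,5,6,7,8}→5  {4,6,7,8,9}→20  {5,6,7,8,9}→5
  6 left: {1,4,6,7,8,9}→60  {1,5,6,7,8,9}→15  {2,4,5,6,7,8}→6  {2,5,6,7,8,9}→6  {3,4,5,6,7,8}→5  {4,5,6,7,8,9}→30
  7 left: {1,2,5,6,7,8,9}→21  {1,4,5,6,7,8,9}→105  {2,3,4,5,6,7,8}→11  {2,4,5,6,7,8,9}→42  {3,4,5,6,7,8,9}→35
  8 left: {0,2,3,4,5,6,7,8}→11  {1,2,4,5,6,7,8,9}→168  {1,3,4,5,6,7,8,9}→140  {2,3,4,5,6,7,8,9}→88
  placing 0:k first → 396 extensions
  placing 1:m first → 99 extensions
total linear extensions = 495

495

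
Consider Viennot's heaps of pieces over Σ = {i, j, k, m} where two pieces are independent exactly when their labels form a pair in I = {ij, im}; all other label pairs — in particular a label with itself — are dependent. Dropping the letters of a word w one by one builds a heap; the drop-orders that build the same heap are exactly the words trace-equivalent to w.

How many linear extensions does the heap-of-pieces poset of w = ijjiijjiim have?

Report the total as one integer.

drop 0:i onto floor
drop 1:j onto floor
drop 2:j onto {1:j}
drop 3:i onto {0:i}
drop 4:i onto {3:i}
drop 5:j onto {2:j}
drop 6:j onto {5:j}
drop 7:i onto {4:i}
drop 8:i onto {7:i}
drop 9:m onto {6:j}
ground layer = {0:i, 1:j}
drop-orders for the pieces not yet dropped (sum over which currently-grounded one goes next):
  1 to go: {8} 1  {9} 1
  2 to go: {6,9} 1  {7,8} 1  {8,9} 2
  3 to go: {4,7,8} 1  {5,6,9} 1  {6,8,9} 3  {7,8,9} 3
  4 to go: {2,5,6,9} 1  {3,4,7,8} 1  {4,7,8,9} 4  {5,6,8,9} 4  {6,7,8,9} 6
  5 to go: {0,3,4,7,8} 1  {1,2,5,6,9} 1  {2,5,6,8,9} 5  {3,4,7,8,9} 5  {4,6,7,8,9} 10  {5,6,7,8,9} 10
  6 to go: {0,3,4,7,8,9} 6  {1,2,5,6,8,9} 6  {2,5,6,7,8,9} 15  {3,4,6,7,8,9} 15  {4,5,6,7,8,9} 20
  7 to go: {0,3,4,6,7,8,9} 21  {1,2,5,6,7,8,9} 21  {2,4,5,6,7,8,9} 35  {3,4,5,6,7,8,9} 35
  8 to go: {0,3,4,5,6,7,8,9} 56  {1,2,4,5,6,7,8,9} 56  {2,3,4,5,6,7,8,9} 70
  if 0:i drops first: 126 orders
  if 1:j drops first: 126 orders
heap linearizations: 252

252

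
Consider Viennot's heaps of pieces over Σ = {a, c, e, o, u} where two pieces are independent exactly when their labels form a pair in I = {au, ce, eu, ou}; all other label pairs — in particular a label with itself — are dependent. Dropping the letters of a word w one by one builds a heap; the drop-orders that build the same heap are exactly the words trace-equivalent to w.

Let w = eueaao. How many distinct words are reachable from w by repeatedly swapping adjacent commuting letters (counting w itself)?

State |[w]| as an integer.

#0=e has no predecessor
#1=u has no predecessor
#2=e depends on [0:e]
#3=a depends on [2:e]
#4=a depends on [3:a]
#5=o depends on [4:a]
sources: [0:e, 1:u]
N(rest) = Σ N(rest − s) over sources s of rest; N(one piece) = 1:
  size 1 → [1]=1  [5]=1
  size 2 → [1,5]=2  [4,5]=1
  size 3 → [1,4,5]=3  [3,4,5]=1
  size 4 → [1,3,4,5]=4  [2,3,4,5]=1
  first=0(e) contributes 5
  first=1(u) contributes 1
|[w]| = 6

6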